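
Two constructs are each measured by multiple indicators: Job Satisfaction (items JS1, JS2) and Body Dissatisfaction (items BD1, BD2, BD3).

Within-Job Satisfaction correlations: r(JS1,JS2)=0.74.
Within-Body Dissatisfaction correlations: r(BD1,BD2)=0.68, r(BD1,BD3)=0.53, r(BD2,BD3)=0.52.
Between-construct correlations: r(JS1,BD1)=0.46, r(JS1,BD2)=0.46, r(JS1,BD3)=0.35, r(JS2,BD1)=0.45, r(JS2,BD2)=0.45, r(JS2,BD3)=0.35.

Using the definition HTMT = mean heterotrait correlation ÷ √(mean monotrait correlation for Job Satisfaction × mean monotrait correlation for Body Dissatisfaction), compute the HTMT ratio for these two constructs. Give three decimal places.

0.643

Mean between = 2.52/6 = 0.4200.
Mean within-JS = 0.74/1 = 0.7400; mean within-BD = 1.73/3 = 0.5767.
Geometric mean = √(0.7400 × 0.5767) = 0.6533.
HTMT = 0.4200 / 0.6533 = 0.643.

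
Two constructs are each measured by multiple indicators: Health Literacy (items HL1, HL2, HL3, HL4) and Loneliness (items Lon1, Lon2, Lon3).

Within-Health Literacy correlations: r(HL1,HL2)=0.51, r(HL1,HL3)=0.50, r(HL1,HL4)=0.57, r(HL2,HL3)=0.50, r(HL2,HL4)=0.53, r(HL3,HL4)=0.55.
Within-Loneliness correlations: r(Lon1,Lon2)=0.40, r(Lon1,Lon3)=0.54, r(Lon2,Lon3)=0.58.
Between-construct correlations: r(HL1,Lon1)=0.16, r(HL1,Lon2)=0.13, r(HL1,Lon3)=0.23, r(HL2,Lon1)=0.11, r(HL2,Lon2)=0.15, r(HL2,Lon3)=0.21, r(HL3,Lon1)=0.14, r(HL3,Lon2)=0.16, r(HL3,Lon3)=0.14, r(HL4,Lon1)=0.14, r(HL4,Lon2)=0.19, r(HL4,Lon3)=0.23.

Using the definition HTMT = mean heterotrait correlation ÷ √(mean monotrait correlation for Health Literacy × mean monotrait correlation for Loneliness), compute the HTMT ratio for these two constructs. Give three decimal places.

Mean between = 1.99/12 = 0.1658.
Mean within-HL = 3.16/6 = 0.5267; mean within-Lon = 1.52/3 = 0.5067.
Geometric mean = √(0.5267 × 0.5067) = 0.5166.
HTMT = 0.1658 / 0.5166 = 0.321.

0.321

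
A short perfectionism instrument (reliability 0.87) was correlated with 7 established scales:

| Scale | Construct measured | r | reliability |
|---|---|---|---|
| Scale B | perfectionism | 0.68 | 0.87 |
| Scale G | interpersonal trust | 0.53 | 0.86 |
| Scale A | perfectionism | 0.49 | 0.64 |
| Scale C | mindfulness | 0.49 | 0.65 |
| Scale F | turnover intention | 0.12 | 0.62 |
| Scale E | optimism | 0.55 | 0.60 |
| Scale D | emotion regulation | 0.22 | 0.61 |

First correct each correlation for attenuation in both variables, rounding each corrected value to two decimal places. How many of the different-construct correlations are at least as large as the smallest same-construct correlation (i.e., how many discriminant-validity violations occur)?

1

Disattenuated r (r / √(r_scale · r_new)):
  Scale B (conv): 0.68 / √(0.87·0.87) = 0.78
  Scale G (disc): 0.53 / √(0.86·0.87) = 0.61
  Scale A (conv): 0.49 / √(0.64·0.87) = 0.66
  Scale C (disc): 0.49 / √(0.65·0.87) = 0.65
  Scale F (disc): 0.12 / √(0.62·0.87) = 0.16
  Scale E (disc): 0.55 / √(0.60·0.87) = 0.76
  Scale D (disc): 0.22 / √(0.61·0.87) = 0.30
Smallest convergent = 0.66. Discriminant values: 0.61, 0.65, 0.16, 0.76, 0.30; count ≥ 0.66 → 1.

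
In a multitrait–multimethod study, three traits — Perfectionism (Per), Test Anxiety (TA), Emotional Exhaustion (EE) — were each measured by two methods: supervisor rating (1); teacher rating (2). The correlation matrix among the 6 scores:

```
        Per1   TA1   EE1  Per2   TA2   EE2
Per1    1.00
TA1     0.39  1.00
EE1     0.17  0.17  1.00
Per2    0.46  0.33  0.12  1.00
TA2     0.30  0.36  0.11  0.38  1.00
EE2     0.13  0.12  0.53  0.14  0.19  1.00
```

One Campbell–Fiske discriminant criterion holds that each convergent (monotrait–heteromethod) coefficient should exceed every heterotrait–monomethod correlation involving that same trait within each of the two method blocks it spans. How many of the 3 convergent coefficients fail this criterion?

1

Each convergent coefficient versus the relevant comparison correlations:
Per (methods 1·2): 0.46 vs {0.39, 0.38, 0.17, 0.14} → pass.
TA (methods 1·2): 0.36 vs {0.39, 0.38, 0.17, 0.19} → fail.
EE (methods 1·2): 0.53 vs {0.17, 0.14, 0.17, 0.19} → pass.
1 of 3 fail.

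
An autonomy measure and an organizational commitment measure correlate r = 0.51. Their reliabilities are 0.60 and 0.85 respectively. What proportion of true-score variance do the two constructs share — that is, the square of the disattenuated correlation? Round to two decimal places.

0.51

Disattenuated r = 0.51 / √(0.60 × 0.85) = 0.51 / 0.7141 = 0.7142.
Shared true-score variance = 0.7142² = 0.5101 ≈ 0.51.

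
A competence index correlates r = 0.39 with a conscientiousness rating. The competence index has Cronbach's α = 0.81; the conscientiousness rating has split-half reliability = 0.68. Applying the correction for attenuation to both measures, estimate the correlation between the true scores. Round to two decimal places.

0.53

r_true = r_obs / √(r_xx · r_yy) = 0.39 / √(0.81 × 0.68) = 0.39 / √0.5508 = 0.39 / 0.7422 ≈ 0.53.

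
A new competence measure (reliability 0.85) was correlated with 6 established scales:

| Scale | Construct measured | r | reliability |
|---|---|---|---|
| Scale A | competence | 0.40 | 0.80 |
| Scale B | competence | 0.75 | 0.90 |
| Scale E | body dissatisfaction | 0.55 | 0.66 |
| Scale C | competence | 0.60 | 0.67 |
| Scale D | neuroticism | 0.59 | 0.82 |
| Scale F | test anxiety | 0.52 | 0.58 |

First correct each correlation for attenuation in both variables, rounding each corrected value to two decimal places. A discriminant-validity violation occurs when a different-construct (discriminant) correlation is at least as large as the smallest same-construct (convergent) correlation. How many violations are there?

3

Disattenuated r (r / √(r_scale · r_new)):
  Scale A (conv): 0.40 / √(0.80·0.85) = 0.49
  Scale B (conv): 0.75 / √(0.90·0.85) = 0.86
  Scale E (disc): 0.55 / √(0.66·0.85) = 0.73
  Scale C (conv): 0.60 / √(0.67·0.85) = 0.80
  Scale D (disc): 0.59 / √(0.82·0.85) = 0.71
  Scale F (disc): 0.52 / √(0.58·0.85) = 0.74
Smallest convergent = 0.49. Discriminant values: 0.73, 0.71, 0.74; count ≥ 0.49 → 3.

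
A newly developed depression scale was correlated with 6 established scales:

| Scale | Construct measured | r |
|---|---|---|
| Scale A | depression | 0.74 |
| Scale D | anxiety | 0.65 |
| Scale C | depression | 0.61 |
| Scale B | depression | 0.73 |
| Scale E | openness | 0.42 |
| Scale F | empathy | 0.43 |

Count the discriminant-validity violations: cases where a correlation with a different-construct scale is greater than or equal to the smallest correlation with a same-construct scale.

Convergent (same construct = depression): Scale A, Scale C, Scale B.
Smallest convergent = 0.61. Discriminant values: 0.65, 0.42, 0.43; count ≥ 0.61 → 1.

1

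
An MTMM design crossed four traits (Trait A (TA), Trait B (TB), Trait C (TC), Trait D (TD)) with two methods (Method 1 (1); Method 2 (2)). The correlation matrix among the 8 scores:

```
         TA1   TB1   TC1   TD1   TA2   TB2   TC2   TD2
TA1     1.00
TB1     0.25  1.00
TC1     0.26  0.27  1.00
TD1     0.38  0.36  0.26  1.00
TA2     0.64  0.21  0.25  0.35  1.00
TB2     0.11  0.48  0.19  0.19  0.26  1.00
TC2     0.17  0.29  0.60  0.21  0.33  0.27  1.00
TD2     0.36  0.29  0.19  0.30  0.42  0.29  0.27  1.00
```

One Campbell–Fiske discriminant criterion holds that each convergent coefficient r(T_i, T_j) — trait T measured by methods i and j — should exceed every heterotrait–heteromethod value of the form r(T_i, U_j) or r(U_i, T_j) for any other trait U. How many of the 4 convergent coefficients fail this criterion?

Convergent coefficients and their comparison sets:
TA (methods 1·2): 0.64 vs {0.11, 0.21, 0.17, 0.25, 0.36, 0.35} → pass.
TB (methods 1·2): 0.48 vs {0.21, 0.11, 0.29, 0.19, 0.29, 0.19} → pass.
TC (methods 1·2): 0.60 vs {0.25, 0.17, 0.19, 0.29, 0.19, 0.21} → pass.
TD (methods 1·2): 0.30 vs {0.35, 0.36, 0.19, 0.29, 0.21, 0.19} → fail.
1 of 4 fail.

1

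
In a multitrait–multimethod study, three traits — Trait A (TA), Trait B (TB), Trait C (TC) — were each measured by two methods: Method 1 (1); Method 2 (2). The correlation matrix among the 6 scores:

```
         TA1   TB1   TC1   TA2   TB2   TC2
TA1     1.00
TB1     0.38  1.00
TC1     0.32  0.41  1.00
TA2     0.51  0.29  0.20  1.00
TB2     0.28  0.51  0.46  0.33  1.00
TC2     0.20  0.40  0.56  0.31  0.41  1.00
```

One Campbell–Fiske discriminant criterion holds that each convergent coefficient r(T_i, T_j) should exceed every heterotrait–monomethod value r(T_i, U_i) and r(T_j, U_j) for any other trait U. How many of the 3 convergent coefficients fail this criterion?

0

Convergent coefficients and their comparison sets:
TA (methods 1·2): 0.51 vs {0.38, 0.33, 0.32, 0.31} → pass.
TB (methods 1·2): 0.51 vs {0.38, 0.33, 0.41, 0.41} → pass.
TC (methods 1·2): 0.56 vs {0.32, 0.31, 0.41, 0.41} → pass.
0 of 3 fail.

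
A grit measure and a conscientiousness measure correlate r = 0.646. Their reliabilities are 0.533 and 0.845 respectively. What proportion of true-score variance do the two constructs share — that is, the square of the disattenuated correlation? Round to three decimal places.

Disattenuated r = 0.646 / √(0.533 × 0.845) = 0.646 / 0.6711 = 0.9626.
Shared true-score variance = 0.9626² = 0.9266 ≈ 0.927.

0.927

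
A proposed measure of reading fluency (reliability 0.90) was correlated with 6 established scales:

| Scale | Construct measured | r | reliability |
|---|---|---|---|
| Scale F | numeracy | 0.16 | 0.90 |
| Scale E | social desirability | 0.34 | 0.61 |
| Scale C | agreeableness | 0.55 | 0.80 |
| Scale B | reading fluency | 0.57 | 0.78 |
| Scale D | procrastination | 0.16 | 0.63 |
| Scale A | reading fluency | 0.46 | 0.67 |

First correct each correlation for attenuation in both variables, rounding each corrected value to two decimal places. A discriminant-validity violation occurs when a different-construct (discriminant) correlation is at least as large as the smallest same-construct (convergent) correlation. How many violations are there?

Disattenuated r (r / √(r_scale · r_new)):
  Scale F (disc): 0.16 / √(0.90·0.90) = 0.18
  Scale E (disc): 0.34 / √(0.61·0.90) = 0.46
  Scale C (disc): 0.55 / √(0.80·0.90) = 0.65
  Scale B (conv): 0.57 / √(0.78·0.90) = 0.68
  Scale D (disc): 0.16 / √(0.63·0.90) = 0.21
  Scale A (conv): 0.46 / √(0.67·0.90) = 0.59
Smallest convergent = 0.59. Discriminant values: 0.18, 0.46, 0.65, 0.21; count ≥ 0.59 → 1.

1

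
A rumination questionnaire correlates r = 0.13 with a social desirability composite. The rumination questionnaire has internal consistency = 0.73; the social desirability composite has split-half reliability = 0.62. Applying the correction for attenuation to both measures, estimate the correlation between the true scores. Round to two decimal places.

r_true = r_obs / √(r_xx · r_yy) = 0.13 / √(0.73 × 0.62) = 0.13 / √0.4526 = 0.13 / 0.6728 ≈ 0.19.

0.19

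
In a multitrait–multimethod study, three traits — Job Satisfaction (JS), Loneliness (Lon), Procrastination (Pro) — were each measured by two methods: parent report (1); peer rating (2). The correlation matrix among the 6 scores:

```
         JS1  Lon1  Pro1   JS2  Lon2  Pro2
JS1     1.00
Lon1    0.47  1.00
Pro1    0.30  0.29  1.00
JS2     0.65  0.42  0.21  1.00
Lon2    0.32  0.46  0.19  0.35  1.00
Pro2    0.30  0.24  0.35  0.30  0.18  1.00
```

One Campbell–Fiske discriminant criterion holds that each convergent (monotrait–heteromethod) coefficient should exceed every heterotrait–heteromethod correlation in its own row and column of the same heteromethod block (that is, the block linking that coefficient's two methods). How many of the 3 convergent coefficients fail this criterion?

Each convergent coefficient versus the relevant comparison correlations:
JS (methods 1·2): 0.65 vs {0.32, 0.42, 0.30, 0.21} → pass.
Lon (methods 1·2): 0.46 vs {0.42, 0.32, 0.24, 0.19} → pass.
Pro (methods 1·2): 0.35 vs {0.21, 0.30, 0.19, 0.24} → pass.
0 of 3 fail.

0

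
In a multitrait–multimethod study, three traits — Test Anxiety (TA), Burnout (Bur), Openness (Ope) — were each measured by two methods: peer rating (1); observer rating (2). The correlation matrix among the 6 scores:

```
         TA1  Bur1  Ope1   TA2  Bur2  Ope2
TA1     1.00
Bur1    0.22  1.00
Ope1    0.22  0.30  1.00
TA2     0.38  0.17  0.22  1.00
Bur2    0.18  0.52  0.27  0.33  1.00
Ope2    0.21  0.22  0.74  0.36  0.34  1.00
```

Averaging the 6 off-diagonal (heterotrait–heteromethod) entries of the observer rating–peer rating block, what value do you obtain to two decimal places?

0.21

HTHM values (method 2 × method 1): 0.17, 0.22, 0.18, 0.27, 0.21, 0.22; mean = 1.27/6 = 0.21.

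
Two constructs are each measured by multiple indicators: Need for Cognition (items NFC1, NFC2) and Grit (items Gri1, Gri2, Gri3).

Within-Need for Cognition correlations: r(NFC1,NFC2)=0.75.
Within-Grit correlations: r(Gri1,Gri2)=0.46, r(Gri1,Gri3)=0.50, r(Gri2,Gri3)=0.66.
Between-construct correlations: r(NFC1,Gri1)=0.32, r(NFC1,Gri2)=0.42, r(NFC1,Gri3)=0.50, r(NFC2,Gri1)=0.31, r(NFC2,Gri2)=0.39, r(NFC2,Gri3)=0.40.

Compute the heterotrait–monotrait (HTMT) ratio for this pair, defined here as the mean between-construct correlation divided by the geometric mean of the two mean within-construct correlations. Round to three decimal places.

Mean between = 2.34/6 = 0.3900.
Mean within-NFC = 0.75/1 = 0.7500; mean within-Gri = 1.62/3 = 0.5400.
Geometric mean = √(0.7500 × 0.5400) = 0.6364.
HTMT = 0.3900 / 0.6364 = 0.613.

0.613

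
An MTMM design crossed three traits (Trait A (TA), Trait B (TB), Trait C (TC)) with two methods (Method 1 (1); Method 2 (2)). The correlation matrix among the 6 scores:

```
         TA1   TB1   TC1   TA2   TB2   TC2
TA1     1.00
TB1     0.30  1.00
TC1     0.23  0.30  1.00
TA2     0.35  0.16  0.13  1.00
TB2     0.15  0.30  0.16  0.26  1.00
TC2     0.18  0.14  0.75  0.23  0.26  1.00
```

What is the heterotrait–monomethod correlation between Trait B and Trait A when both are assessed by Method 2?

0.26

Different traits, same method: r(TB2, TA2) = 0.26.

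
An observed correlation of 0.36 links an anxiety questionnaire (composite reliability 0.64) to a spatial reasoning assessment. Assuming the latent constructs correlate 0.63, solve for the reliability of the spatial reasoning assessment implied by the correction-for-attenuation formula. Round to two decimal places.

0.51

r_true = r_obs / √(r_xx · r_yy) ⇒ 0.63 = 0.36 / √(0.64 · r_yy).
√(0.64 · r_yy) = 0.36 / 0.63 = 0.5714; 0.64 · r_yy = 0.3265; r_yy = 0.3265 / 0.64 ≈ 0.51.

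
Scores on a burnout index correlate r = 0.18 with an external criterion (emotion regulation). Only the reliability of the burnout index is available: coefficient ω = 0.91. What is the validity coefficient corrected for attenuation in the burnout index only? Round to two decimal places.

0.19

Single correction: r_c = r_obs / √r_xx = 0.18 / √0.91 = 0.18 / 0.9539 ≈ 0.19.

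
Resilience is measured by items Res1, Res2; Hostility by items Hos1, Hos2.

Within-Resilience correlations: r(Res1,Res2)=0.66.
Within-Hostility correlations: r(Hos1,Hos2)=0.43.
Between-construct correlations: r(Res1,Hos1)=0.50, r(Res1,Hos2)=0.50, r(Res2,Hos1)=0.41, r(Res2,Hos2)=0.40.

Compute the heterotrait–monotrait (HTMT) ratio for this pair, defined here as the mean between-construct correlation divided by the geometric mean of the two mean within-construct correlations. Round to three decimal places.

0.849

Mean between = 1.81/4 = 0.4525.
Mean within-Res = 0.66/1 = 0.6600; mean within-Hos = 0.43/1 = 0.4300.
Geometric mean = √(0.6600 × 0.4300) = 0.5327.
HTMT = 0.4525 / 0.5327 = 0.849.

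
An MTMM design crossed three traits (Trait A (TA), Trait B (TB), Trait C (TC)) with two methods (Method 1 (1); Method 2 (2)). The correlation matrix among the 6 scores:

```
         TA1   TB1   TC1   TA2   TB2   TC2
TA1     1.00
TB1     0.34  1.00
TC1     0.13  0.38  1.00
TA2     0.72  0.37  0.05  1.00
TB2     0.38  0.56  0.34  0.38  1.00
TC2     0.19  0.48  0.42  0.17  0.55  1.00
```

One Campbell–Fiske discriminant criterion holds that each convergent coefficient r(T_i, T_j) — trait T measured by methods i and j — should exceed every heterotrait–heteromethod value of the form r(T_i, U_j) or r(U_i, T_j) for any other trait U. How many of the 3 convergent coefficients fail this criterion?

Checking each validity diagonal entry against its comparison values:
TA (methods 1·2): 0.72 vs {0.38, 0.37, 0.19, 0.05} → pass.
TB (methods 1·2): 0.56 vs {0.37, 0.38, 0.48, 0.34} → pass.
TC (methods 1·2): 0.42 vs {0.05, 0.19, 0.34, 0.48} → fail.
1 of 3 fail.

1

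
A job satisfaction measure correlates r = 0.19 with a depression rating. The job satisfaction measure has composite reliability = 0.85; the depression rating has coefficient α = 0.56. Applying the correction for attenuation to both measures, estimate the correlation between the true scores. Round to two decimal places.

0.28

r_true = r_obs / √(r_xx · r_yy) = 0.19 / √(0.85 × 0.56) = 0.19 / √0.4760 = 0.19 / 0.6899 ≈ 0.28.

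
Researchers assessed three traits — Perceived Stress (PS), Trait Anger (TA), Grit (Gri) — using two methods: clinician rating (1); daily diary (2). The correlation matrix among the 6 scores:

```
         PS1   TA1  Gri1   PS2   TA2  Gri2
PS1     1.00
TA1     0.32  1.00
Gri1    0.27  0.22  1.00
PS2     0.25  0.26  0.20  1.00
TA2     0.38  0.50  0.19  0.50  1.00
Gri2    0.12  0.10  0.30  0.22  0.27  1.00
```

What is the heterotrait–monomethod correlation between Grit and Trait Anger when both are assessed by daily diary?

Different traits, same method: r(Gri2, TA2) = 0.27.

0.27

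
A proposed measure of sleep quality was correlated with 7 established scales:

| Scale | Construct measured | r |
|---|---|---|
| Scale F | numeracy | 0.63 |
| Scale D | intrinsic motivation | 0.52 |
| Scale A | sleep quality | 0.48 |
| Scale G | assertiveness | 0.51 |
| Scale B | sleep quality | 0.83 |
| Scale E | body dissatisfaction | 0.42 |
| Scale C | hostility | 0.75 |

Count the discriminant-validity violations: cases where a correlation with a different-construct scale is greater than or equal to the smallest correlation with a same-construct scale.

4

Convergent (same construct = sleep quality): Scale A, Scale B.
Smallest convergent = 0.48. Discriminant values: 0.63, 0.52, 0.51, 0.42, 0.75; count ≥ 0.48 → 4.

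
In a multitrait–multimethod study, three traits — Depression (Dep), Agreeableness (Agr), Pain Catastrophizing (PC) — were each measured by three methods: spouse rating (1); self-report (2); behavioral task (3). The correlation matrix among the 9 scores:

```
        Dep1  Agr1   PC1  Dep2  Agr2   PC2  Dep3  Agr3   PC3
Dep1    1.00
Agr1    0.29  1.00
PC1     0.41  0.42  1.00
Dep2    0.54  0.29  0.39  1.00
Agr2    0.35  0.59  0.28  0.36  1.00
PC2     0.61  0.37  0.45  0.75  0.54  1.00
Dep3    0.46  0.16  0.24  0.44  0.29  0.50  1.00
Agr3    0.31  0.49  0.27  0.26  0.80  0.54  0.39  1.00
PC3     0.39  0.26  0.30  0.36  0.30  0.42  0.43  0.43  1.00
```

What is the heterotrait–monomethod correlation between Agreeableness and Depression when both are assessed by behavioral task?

Different traits, same method: r(Agr3, Dep3) = 0.39.

0.39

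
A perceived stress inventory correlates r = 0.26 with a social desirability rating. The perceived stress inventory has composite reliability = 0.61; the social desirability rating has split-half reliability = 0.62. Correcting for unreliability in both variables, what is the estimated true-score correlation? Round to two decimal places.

0.42

r_true = r_obs / √(r_xx · r_yy) = 0.26 / √(0.61 × 0.62) = 0.26 / √0.3782 = 0.26 / 0.6150 ≈ 0.42.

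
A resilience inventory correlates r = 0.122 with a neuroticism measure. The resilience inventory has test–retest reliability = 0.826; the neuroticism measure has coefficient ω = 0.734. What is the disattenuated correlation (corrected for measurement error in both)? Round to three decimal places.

r_true = r_obs / √(r_xx · r_yy) = 0.122 / √(0.826 × 0.734) = 0.122 / √0.606284 = 0.122 / 0.7786 ≈ 0.157.

0.157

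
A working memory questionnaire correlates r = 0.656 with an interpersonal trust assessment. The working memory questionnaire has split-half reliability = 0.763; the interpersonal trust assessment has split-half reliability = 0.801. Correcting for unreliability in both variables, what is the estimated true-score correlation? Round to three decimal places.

0.839

r_true = r_obs / √(r_xx · r_yy) = 0.656 / √(0.763 × 0.801) = 0.656 / √0.611163 = 0.656 / 0.7818 ≈ 0.839.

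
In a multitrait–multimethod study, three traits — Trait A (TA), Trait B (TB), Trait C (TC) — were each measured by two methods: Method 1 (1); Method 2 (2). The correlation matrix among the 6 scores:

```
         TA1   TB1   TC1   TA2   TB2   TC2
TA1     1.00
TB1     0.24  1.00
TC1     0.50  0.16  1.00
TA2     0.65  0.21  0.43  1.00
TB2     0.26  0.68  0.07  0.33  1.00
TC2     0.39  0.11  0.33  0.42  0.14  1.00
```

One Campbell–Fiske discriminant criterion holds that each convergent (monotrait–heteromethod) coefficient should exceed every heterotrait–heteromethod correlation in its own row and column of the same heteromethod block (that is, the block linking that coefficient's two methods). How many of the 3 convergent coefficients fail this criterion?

Checking each validity diagonal entry against its comparison values:
TA (methods 1·2): 0.65 vs {0.26, 0.21, 0.39, 0.43} → pass.
TB (methods 1·2): 0.68 vs {0.21, 0.26, 0.11, 0.07} → pass.
TC (methods 1·2): 0.33 vs {0.43, 0.39, 0.07, 0.11} → fail.
1 of 3 fail.

1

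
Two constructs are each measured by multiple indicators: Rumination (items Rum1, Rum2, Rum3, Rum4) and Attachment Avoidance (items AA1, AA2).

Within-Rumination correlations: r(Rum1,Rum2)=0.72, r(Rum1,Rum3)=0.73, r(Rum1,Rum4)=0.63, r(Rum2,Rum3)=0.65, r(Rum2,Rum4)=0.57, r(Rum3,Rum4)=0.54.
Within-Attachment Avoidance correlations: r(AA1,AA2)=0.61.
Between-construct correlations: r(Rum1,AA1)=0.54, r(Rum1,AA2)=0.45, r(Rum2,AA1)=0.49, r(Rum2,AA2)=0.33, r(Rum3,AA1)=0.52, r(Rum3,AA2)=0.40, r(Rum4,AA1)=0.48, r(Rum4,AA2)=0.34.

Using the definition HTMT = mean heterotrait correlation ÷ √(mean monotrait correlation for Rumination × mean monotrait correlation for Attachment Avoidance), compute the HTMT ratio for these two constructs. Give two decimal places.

Between-construct mean = 3.55/8 = 0.4438.
Mean within-Rum = 3.84/6 = 0.6400; mean within-AA = 0.61/1 = 0.6100.
Geometric mean = √(0.6400 × 0.6100) = 0.6248.
HTMT = 0.4438 / 0.6248 = 0.71.

0.71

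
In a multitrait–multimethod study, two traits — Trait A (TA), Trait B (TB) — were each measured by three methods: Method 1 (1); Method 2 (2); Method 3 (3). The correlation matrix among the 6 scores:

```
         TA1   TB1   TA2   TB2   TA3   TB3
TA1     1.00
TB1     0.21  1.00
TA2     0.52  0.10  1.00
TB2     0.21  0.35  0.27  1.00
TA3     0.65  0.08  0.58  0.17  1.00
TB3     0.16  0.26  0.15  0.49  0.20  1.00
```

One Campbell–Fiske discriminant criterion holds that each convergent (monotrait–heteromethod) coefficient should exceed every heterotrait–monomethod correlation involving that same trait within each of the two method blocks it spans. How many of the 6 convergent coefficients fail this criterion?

0

Each convergent coefficient versus the relevant comparison correlations:
TA (methods 1·2): 0.52 vs {0.21, 0.27} → pass.
TA (methods 1·3): 0.65 vs {0.21, 0.20} → pass.
TA (methods 2·3): 0.58 vs {0.27, 0.20} → pass.
TB (methods 1·2): 0.35 vs {0.21, 0.27} → pass.
TB (methods 1·3): 0.26 vs {0.21, 0.20} → pass.
TB (methods 2·3): 0.49 vs {0.27, 0.20} → pass.
0 of 6 fail.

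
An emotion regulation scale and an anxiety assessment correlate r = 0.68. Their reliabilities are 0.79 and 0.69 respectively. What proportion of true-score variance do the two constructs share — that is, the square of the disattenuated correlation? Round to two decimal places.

0.85

Disattenuated r = 0.68 / √(0.79 × 0.69) = 0.68 / 0.7383 = 0.9210.
Shared true-score variance = 0.9210² = 0.8482 ≈ 0.85.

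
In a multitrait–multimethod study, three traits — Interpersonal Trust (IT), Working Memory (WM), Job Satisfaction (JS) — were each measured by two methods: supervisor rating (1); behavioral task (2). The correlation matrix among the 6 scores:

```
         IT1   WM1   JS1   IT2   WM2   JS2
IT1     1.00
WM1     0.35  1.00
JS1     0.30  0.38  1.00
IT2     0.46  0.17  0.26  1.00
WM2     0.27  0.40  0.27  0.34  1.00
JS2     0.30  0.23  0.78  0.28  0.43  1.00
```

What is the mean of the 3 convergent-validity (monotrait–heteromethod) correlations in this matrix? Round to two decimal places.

0.55

Convergent values: 0.46, 0.40, 0.78; mean = 1.64/3 = 0.55.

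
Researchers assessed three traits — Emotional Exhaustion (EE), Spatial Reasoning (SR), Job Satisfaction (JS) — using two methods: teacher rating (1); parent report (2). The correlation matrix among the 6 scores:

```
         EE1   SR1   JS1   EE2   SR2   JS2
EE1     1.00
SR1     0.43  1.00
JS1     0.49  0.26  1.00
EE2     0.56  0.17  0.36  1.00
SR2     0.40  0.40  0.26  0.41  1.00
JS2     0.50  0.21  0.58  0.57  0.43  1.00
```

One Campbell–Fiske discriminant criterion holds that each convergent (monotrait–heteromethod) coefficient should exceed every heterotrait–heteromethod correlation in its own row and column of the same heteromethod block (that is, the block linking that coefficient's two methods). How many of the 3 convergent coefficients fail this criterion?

1

Convergent coefficients and their comparison sets:
EE (methods 1·2): 0.56 vs {0.40, 0.17, 0.50, 0.36} → pass.
SR (methods 1·2): 0.40 vs {0.17, 0.40, 0.21, 0.26} → fail.
JS (methods 1·2): 0.58 vs {0.36, 0.50, 0.26, 0.21} → pass.
1 of 3 fail.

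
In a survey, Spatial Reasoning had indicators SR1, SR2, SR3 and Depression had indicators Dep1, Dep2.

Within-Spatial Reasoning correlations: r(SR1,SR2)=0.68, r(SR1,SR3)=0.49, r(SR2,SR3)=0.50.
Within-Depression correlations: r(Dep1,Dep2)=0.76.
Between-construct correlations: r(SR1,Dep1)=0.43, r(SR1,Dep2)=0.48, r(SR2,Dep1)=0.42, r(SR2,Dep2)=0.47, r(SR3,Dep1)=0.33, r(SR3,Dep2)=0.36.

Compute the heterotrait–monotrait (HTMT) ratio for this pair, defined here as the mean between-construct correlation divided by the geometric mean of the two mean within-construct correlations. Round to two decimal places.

Between-construct mean = 2.49/6 = 0.4150.
Mean within-SR = 1.67/3 = 0.5567; mean within-Dep = 0.76/1 = 0.7600.
Geometric mean = √(0.5567 × 0.7600) = 0.6505.
HTMT = 0.4150 / 0.6505 = 0.64.

0.64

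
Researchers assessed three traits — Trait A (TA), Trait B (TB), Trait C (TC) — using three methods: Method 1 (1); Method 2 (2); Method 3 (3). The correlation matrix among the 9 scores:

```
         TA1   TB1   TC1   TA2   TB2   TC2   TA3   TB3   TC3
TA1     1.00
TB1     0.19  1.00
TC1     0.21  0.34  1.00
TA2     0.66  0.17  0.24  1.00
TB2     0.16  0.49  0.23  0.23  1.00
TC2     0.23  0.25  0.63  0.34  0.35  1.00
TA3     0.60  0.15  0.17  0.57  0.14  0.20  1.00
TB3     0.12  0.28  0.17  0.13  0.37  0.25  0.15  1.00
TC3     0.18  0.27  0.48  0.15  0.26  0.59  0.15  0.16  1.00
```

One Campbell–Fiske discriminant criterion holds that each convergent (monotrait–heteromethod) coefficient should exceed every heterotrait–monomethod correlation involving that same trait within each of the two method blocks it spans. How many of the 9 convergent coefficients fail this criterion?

1

Checking each validity diagonal entry against its comparison values:
TA (methods 1·2): 0.66 vs {0.19, 0.23, 0.21, 0.34} → pass.
TA (methods 1·3): 0.60 vs {0.19, 0.15, 0.21, 0.15} → pass.
TA (methods 2·3): 0.57 vs {0.23, 0.15, 0.34, 0.15} → pass.
TB (methods 1·2): 0.49 vs {0.19, 0.23, 0.34, 0.35} → pass.
TB (methods 1·3): 0.28 vs {0.19, 0.15, 0.34, 0.16} → fail.
TB (methods 2·3): 0.37 vs {0.23, 0.15, 0.35, 0.16} → pass.
TC (methods 1·2): 0.63 vs {0.21, 0.34, 0.34, 0.35} → pass.
TC (methods 1·3): 0.48 vs {0.21, 0.15, 0.34, 0.16} → pass.
TC (methods 2·3): 0.59 vs {0.34, 0.15, 0.35, 0.16} → pass.
1 of 9 fail.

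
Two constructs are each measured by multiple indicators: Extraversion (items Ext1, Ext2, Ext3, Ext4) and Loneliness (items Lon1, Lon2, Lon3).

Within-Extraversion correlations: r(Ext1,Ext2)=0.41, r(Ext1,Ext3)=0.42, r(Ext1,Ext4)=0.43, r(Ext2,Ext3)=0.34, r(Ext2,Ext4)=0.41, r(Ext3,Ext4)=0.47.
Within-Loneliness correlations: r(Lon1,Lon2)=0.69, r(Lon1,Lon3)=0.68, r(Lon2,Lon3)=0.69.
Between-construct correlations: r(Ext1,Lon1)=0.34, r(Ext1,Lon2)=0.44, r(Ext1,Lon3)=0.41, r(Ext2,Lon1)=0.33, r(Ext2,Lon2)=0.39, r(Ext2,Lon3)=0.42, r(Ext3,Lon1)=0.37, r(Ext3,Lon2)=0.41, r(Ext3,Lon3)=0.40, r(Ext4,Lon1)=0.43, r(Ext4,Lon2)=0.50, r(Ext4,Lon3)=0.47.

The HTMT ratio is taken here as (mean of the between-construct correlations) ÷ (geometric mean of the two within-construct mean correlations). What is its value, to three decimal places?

0.768

Between-construct mean = 4.91/12 = 0.4092.
Mean within-Ext = 2.48/6 = 0.4133; mean within-Lon = 2.06/3 = 0.6867.
Geometric mean = √(0.4133 × 0.6867) = 0.5327.
HTMT = 0.4092 / 0.5327 = 0.768.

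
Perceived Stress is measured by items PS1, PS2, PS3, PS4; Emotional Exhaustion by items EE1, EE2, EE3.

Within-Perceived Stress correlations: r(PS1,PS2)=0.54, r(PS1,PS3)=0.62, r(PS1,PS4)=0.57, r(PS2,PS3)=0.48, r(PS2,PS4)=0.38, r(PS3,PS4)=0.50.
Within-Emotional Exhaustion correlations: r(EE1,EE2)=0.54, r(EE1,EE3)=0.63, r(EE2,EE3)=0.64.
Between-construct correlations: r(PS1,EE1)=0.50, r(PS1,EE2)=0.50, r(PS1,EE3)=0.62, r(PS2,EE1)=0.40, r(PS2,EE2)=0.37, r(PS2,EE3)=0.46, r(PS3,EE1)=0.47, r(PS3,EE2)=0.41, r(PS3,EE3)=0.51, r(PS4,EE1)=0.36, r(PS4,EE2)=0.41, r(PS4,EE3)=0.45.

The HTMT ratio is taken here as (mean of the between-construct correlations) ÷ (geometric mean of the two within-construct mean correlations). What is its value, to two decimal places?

Between-construct mean = 5.46/12 = 0.4550.
Mean within-PS = 3.09/6 = 0.5150; mean within-EE = 1.81/3 = 0.6033.
Geometric mean = √(0.5150 × 0.6033) = 0.5574.
HTMT = 0.4550 / 0.5574 = 0.82.

0.82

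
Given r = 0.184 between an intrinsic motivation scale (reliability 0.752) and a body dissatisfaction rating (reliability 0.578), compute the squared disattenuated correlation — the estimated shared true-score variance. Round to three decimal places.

Disattenuated r = 0.184 / √(0.752 × 0.578) = 0.184 / 0.6593 = 0.2791.
Shared true-score variance = 0.2791² = 0.0779 ≈ 0.078.

0.078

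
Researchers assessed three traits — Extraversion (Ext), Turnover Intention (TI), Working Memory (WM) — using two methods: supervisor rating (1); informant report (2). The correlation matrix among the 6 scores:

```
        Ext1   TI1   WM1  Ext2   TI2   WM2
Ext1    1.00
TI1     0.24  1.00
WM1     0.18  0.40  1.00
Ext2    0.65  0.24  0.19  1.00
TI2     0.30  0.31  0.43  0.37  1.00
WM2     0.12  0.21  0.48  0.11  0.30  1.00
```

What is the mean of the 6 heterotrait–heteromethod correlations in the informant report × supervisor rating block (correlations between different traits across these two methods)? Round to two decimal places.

HTHM values (method 2 × method 1): 0.24, 0.19, 0.30, 0.43, 0.12, 0.21; mean = 1.49/6 = 0.25.

0.25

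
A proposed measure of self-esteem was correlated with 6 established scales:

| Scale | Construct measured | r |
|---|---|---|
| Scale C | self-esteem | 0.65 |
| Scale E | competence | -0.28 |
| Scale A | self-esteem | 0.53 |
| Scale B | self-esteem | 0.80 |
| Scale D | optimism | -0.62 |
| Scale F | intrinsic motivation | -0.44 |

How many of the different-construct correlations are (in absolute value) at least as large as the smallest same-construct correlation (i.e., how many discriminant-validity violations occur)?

Convergent (same construct = self-esteem): Scale C, Scale A, Scale B.
Smallest convergent = 0.53. Discriminant |r|: 0.28, 0.62, 0.44; count ≥ 0.53 → 1.

1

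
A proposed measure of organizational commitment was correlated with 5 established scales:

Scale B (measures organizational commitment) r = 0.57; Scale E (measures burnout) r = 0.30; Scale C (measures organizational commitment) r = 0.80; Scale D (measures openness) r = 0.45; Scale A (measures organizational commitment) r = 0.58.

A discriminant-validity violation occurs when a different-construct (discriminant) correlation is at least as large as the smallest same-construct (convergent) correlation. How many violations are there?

0

Convergent (same construct = organizational commitment): Scale B, Scale C, Scale A.
Smallest convergent = 0.57. Discriminant values: 0.30, 0.45; count ≥ 0.57 → 0.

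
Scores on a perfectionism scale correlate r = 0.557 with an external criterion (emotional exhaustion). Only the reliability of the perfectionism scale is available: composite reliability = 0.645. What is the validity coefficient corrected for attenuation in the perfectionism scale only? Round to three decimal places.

Single correction: r_c = r_obs / √r_xx = 0.557 / √0.645 = 0.557 / 0.8031 ≈ 0.694.

0.694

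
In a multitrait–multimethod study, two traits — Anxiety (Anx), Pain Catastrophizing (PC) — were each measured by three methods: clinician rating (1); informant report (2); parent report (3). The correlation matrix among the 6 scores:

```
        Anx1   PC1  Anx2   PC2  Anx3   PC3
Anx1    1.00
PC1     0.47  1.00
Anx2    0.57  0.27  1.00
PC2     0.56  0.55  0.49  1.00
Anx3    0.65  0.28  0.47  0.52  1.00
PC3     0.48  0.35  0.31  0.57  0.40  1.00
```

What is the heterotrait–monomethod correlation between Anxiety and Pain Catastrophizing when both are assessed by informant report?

Different traits, same method: r(Anx2, PC2) = 0.49.

0.49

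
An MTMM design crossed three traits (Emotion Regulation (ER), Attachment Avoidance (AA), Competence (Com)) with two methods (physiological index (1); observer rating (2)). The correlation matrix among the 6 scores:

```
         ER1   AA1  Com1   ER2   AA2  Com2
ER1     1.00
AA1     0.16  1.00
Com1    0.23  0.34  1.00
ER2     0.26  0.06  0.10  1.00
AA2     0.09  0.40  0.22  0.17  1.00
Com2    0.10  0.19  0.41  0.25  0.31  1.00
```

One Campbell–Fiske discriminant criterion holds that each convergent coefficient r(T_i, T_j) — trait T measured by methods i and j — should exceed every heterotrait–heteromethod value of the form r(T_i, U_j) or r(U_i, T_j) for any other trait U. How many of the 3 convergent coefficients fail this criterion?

Convergent coefficients and their comparison sets:
ER (methods 1·2): 0.26 vs {0.09, 0.06, 0.10, 0.10} → pass.
AA (methods 1·2): 0.40 vs {0.06, 0.09, 0.19, 0.22} → pass.
Com (methods 1·2): 0.41 vs {0.10, 0.10, 0.22, 0.19} → pass.
0 of 3 fail.

0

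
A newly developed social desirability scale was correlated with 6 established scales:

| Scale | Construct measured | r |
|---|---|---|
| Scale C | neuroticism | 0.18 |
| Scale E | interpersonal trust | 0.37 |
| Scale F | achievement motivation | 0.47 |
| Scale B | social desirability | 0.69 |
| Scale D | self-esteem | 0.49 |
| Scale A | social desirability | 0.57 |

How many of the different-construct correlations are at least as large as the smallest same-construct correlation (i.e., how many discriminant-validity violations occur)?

Convergent (same construct = social desirability): Scale B, Scale A.
Smallest convergent = 0.57. Discriminant values: 0.18, 0.37, 0.47, 0.49; count ≥ 0.57 → 0.

0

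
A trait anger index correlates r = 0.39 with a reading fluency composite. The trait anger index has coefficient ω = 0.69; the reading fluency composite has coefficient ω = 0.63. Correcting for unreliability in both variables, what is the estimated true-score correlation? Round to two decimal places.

r_true = r_obs / √(r_xx · r_yy) = 0.39 / √(0.69 × 0.63) = 0.39 / √0.4347 = 0.39 / 0.6593 ≈ 0.59.

0.59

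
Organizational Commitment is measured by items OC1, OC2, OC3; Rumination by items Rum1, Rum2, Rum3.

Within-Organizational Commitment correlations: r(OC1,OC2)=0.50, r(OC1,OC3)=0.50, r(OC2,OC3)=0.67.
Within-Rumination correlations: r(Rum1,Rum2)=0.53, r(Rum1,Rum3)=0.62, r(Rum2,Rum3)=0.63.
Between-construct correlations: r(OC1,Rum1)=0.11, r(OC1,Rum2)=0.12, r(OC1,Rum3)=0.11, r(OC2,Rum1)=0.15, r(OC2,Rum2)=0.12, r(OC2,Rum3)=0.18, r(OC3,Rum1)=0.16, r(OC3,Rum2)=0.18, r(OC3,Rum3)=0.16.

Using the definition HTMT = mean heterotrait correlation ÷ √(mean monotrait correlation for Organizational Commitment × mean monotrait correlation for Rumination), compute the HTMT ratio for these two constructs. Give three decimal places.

Mean between = 1.29/9 = 0.1433.
Mean within-OC = 1.67/3 = 0.5567; mean within-Rum = 1.78/3 = 0.5933.
Geometric mean = √(0.5567 × 0.5933) = 0.5747.
HTMT = 0.1433 / 0.5747 = 0.249.

0.249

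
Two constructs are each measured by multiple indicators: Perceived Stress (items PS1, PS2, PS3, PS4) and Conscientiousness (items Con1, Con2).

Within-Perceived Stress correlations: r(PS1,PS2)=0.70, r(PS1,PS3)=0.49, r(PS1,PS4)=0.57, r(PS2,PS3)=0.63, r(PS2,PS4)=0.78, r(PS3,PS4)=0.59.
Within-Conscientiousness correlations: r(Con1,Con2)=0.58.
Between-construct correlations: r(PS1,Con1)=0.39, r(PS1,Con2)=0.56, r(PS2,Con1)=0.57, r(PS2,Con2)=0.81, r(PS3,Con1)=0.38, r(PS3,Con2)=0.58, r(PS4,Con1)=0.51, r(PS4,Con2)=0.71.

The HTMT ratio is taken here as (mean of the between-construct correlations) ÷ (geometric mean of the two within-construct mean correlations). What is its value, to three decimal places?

0.935

Mean heterotrait r = 4.51/8 = 0.5638.
Mean within-PS = 3.76/6 = 0.6267; mean within-Con = 0.58/1 = 0.5800.
Geometric mean = √(0.6267 × 0.5800) = 0.6029.
HTMT = 0.5638 / 0.6029 = 0.935.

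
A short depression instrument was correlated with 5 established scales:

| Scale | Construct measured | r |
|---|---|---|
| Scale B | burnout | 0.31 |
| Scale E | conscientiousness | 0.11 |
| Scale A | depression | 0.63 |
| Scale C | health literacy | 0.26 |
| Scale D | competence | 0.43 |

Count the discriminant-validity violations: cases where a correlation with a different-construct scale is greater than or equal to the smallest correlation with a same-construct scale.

0

Convergent (same construct = depression): Scale A.
Smallest convergent = 0.63. Discriminant values: 0.31, 0.11, 0.26, 0.43; count ≥ 0.63 → 0.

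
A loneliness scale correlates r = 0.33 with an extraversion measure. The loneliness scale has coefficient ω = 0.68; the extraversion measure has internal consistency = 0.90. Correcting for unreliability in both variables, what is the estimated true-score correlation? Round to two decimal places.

0.42

r_true = r_obs / √(r_xx · r_yy) = 0.33 / √(0.68 × 0.90) = 0.33 / √0.6120 = 0.33 / 0.7823 ≈ 0.42.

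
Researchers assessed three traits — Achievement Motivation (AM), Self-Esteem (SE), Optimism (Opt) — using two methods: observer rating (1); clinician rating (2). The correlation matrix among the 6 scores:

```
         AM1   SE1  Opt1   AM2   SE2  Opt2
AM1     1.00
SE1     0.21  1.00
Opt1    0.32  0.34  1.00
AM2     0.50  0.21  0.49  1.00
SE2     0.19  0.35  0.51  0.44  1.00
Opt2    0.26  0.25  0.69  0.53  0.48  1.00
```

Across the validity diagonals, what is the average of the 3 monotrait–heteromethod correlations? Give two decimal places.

Convergent values: 0.50, 0.35, 0.69; mean = 1.54/3 = 0.51.

0.51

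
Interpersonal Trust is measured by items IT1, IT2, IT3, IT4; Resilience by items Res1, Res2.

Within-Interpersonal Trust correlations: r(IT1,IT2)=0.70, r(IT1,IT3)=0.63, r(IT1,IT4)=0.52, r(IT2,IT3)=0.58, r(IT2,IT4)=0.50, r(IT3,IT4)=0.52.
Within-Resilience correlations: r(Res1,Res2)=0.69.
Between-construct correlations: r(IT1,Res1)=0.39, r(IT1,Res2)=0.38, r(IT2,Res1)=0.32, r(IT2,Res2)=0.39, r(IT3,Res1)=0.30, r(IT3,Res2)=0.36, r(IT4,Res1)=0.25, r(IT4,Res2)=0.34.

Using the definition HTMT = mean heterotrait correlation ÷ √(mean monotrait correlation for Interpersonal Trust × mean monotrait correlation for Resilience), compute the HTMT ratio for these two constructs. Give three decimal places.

0.542

Mean between = 2.73/8 = 0.3413.
Mean within-IT = 3.45/6 = 0.5750; mean within-Res = 0.69/1 = 0.6900.
Geometric mean = √(0.5750 × 0.6900) = 0.6299.
HTMT = 0.3413 / 0.6299 = 0.542.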